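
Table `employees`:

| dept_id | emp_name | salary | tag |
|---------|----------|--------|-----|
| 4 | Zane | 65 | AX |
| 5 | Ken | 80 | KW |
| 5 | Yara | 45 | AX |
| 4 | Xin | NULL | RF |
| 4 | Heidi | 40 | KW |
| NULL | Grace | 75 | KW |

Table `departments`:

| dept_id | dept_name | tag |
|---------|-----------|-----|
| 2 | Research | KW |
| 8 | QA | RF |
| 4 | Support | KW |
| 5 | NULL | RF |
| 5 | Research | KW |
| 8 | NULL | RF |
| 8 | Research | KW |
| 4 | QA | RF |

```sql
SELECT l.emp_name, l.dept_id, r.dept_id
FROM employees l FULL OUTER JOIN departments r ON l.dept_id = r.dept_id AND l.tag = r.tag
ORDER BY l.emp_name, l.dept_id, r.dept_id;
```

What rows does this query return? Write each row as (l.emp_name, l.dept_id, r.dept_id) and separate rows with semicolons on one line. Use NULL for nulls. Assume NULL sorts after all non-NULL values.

(Grace, NULL, NULL); (Heidi, 4, 4); (Ken, 5, 5); (Xin, 4, 4); (Yara, 5, NULL); (Zane, 4, NULL); (NULL, NULL, 2); (NULL, NULL, 5); (NULL, NULL, 8); (NULL, NULL, 8); (NULL, NULL, 8)

FULL OUTER JOIN keeps every row from both sides; unmatched rows get NULL for the other side's columns.
Matching on l.dept_id = r.dept_id AND l.tag = r.tag. A NULL in a compared column never satisfies the condition.
- l row (dept_id=4, tag=AX): no match → kept, r columns NULL.
- l row (dept_id=5, tag=KW): matches 1 r row(s) → 1 output row(s).
- l row (dept_id=5, tag=AX): no match → kept, r columns NULL.
- l row (dept_id=4, tag=RF): matches 1 r row(s) → 1 output row(s).
- l row (dept_id=4, tag=KW): matches 1 r row(s) → 1 output row(s).
- l row (dept_id=NULL, tag=KW): no match → kept, r columns NULL.
- 5 r row(s) had no l match → kept, l columns NULL.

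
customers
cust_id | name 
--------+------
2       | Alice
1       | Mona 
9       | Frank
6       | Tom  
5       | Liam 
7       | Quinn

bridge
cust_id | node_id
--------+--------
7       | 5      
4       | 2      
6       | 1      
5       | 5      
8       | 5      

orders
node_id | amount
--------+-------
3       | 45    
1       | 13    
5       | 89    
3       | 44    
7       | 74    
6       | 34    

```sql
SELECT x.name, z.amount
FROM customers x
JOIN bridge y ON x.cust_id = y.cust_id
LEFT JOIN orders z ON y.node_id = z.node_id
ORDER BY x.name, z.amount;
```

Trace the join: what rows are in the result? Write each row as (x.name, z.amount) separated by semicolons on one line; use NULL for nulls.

(Liam, 89); (Quinn, 89); (Tom, 13)

Step 1 — x INNER JOIN y on cust_id → 3 row(s).
Then LEFT JOIN `orders z` on node_id: each of those 3 rows is kept; rows whose y.node_id has no match in z get NULL for z's columns.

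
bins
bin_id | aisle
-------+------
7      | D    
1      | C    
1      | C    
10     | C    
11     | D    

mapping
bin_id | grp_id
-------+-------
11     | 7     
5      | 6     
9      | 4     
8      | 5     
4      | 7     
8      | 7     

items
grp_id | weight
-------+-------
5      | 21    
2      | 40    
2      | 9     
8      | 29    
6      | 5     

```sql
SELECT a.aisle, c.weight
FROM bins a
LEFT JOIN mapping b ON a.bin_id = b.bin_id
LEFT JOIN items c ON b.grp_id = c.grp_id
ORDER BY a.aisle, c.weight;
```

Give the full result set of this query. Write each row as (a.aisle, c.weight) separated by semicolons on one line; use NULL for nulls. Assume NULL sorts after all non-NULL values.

Evaluate left to right. First `bins a LEFT JOIN mapping b` on bin_id: 5 row(s).
Then LEFT JOIN `items c` on grp_id: each of those 5 rows is kept; rows whose b.grp_id has no match in c get NULL for c's columns.

(C, NULL); (C, NULL); (C, NULL); (D, NULL); (D, NULL)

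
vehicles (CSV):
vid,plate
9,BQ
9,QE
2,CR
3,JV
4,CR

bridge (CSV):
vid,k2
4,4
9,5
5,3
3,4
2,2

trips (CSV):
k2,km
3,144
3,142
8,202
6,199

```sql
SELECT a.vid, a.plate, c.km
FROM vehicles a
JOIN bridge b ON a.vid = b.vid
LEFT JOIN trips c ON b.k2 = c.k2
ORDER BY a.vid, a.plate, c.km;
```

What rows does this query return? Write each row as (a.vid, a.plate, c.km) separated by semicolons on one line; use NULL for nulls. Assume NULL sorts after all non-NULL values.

(2, CR, NULL); (3, JV, NULL); (4, CR, NULL); (9, BQ, NULL); (9, QE, NULL)

Joins associate left-to-right: vehicles INNER JOIN bridge on vid gives 5 intermediate row(s).
Then LEFT JOIN `trips c` on k2: each of those 5 rows is kept; rows whose b.k2 has no match in c get NULL for c's columns.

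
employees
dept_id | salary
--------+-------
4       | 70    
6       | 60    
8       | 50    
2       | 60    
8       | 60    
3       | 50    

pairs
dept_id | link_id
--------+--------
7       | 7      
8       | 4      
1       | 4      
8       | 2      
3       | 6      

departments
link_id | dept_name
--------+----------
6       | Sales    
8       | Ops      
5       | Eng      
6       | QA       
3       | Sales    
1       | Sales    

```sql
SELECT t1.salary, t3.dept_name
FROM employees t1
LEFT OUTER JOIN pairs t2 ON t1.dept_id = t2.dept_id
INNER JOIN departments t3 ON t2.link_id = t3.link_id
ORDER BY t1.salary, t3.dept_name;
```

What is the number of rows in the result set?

2

Step 1 — t1 LEFT JOIN t2 on dept_id → 8 row(s).
Then INNER JOIN `departments t3` on link_id: keep only rows whose t2.link_id appears in t3.
Result: 2 row(s).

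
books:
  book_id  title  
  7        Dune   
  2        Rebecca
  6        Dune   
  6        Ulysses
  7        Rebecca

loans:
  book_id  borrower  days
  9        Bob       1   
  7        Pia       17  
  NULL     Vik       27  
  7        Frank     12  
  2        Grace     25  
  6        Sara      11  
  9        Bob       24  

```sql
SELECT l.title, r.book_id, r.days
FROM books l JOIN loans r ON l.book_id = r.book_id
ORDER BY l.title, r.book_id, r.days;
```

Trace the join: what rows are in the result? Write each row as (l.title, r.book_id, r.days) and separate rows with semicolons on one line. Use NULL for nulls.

(Dune, 6, 11); (Dune, 7, 12); (Dune, 7, 17); (Rebecca, 2, 25); (Rebecca, 7, 12); (Rebecca, 7, 17); (Ulysses, 6, 11)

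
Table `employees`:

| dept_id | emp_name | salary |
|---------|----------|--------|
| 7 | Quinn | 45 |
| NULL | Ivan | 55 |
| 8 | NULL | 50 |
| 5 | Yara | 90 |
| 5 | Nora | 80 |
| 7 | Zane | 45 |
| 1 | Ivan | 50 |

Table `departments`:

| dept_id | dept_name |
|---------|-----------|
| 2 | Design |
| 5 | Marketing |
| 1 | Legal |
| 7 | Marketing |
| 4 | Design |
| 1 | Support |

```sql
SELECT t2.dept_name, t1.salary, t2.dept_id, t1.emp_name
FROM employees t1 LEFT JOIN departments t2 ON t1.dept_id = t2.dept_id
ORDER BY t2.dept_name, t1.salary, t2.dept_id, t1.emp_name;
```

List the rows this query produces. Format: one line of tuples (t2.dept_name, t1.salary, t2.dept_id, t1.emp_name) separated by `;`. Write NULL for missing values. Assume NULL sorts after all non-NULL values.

(Legal, 50, 1, Ivan); (Marketing, 45, 7, Quinn); (Marketing, 45, 7, Zane); (Marketing, 80, 5, Nora); (Marketing, 90, 5, Yara); (Support, 50, 1, Ivan); (NULL, 50, NULL, NULL); (NULL, 55, NULL, Ivan)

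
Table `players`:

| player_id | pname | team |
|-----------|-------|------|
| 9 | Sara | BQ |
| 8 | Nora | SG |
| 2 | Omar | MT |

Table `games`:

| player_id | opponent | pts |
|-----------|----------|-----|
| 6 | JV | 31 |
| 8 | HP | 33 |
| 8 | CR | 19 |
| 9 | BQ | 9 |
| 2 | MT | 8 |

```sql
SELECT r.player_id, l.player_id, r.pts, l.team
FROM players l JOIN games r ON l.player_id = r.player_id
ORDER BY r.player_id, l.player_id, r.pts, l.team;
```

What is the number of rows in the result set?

4

INNER JOIN keeps only pairs where the ON condition holds.
Matching on l.player_id = r.player_id.
- l row (player_id=9): matches 1 r row(s) → 1 output row(s).
- l row (player_id=8): matches 2 r row(s) → 2 output row(s).
- l row (player_id=2): matches 1 r row(s) → 1 output row(s).
Total: 4 rows.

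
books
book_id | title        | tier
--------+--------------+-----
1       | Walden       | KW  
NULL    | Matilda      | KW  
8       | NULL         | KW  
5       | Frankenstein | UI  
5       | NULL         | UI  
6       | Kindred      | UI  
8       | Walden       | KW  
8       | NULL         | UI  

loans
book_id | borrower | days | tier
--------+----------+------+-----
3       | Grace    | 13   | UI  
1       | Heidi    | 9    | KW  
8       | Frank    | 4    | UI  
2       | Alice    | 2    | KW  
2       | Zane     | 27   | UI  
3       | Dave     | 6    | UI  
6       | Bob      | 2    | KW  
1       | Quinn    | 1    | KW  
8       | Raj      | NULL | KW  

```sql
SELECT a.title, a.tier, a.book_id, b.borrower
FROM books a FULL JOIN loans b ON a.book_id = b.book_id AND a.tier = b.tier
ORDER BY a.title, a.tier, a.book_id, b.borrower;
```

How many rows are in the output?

FULL OUTER JOIN keeps every row from both sides; unmatched rows get NULL for the other side's columns.
Matching on a.book_id = b.book_id AND a.tier = b.tier. A NULL in a compared column never satisfies the condition.
Matched pairs: 5; unmatched a rows kept: 4; unmatched b rows kept: 5.
Total: 5 matched + 9 padded = 14 rows.

14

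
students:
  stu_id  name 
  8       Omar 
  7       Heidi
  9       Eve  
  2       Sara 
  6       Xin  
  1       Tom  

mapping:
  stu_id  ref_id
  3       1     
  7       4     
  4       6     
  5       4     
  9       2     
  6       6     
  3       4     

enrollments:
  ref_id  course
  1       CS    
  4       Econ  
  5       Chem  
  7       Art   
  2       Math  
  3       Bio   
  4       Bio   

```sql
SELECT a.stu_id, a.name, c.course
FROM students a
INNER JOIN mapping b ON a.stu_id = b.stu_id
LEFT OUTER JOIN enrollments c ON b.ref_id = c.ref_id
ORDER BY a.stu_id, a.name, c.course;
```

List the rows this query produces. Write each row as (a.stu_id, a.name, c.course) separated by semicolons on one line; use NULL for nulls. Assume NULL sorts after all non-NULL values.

(6, Xin, NULL); (7, Heidi, Bio); (7, Heidi, Econ); (9, Eve, Math)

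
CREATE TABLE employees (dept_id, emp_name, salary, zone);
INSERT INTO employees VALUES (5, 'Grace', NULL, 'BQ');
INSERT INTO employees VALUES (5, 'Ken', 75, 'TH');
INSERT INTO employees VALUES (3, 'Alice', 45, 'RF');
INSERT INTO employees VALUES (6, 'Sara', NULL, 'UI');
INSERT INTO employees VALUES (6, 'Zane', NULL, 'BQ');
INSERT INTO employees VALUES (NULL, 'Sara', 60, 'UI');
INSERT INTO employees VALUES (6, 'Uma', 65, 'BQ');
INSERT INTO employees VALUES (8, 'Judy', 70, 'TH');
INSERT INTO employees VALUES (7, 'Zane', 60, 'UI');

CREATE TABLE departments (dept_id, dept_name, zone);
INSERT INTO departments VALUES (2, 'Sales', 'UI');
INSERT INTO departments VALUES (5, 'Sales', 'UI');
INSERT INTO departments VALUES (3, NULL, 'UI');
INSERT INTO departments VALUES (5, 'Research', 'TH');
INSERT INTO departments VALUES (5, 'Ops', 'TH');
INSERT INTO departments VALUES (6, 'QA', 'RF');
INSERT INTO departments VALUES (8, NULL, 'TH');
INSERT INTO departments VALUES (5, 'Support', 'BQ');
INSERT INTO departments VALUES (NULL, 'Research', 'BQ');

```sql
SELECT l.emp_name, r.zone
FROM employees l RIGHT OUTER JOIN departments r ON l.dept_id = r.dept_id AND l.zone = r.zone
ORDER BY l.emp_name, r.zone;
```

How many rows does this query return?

9

RIGHT JOIN keeps every row from `departments`; unmatched rows get NULL for `employees`'s columns.
Matching on l.dept_id = r.dept_id AND l.zone = r.zone. A NULL in a compared column never satisfies the condition.
Matched pairs: 4; unmatched r rows kept: 5.
Total: 4 matched + 5 padded = 9 rows.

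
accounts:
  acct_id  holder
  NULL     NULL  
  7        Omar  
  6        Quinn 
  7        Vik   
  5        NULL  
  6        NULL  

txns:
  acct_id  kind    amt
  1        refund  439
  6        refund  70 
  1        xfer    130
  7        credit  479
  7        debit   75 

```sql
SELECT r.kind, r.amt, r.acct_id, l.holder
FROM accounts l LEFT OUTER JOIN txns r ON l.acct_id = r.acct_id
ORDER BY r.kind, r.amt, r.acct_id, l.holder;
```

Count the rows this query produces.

LEFT JOIN keeps every row from `accounts`; unmatched rows get NULL for `txns`'s columns.
Matching on l.acct_id = r.acct_id. A NULL in a compared column never satisfies the condition.
Matched pairs: 6; unmatched l rows kept: 2.
Total: 6 matched + 2 padded = 8 rows.

8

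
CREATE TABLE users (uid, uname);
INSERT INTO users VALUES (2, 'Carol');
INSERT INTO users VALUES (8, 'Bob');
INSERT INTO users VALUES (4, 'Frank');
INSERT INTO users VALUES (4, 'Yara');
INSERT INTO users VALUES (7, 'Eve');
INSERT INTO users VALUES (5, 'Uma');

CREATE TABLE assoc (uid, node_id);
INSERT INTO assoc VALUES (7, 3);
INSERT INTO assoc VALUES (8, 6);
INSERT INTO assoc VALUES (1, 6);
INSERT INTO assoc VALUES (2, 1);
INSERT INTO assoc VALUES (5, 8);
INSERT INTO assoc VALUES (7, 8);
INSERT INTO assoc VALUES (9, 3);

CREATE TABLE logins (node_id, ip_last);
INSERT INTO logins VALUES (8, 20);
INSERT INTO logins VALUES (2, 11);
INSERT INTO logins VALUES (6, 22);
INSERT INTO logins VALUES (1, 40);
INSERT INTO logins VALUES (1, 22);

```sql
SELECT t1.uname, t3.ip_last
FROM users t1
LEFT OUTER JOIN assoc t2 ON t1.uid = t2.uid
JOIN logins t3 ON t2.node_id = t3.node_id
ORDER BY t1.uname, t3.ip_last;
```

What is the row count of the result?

5

Evaluate left to right. First `users t1 LEFT JOIN assoc t2` on uid: 7 row(s).
Then INNER JOIN `logins t3` on node_id: keep only rows whose t2.node_id appears in t3.
Result: 5 row(s).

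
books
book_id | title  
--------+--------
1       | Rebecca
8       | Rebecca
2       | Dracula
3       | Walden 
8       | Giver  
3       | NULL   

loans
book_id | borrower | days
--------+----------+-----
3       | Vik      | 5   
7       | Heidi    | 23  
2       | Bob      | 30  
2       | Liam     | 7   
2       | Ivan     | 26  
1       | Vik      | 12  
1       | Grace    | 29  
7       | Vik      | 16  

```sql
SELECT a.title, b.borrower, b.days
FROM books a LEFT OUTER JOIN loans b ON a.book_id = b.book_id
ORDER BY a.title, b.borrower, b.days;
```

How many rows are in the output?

LEFT JOIN keeps every row from `books`; unmatched rows get NULL for `loans`'s columns.
Matching on a.book_id = b.book_id.
- a row (book_id=1): matches 2 b row(s) → 2 output row(s).
- a row (book_id=8): no match → kept, b columns NULL.
- a row (book_id=2): matches 3 b row(s) → 3 output row(s).
- a row (book_id=3): matches 1 b row(s) → 1 output row(s).
- a row (book_id=8): no match → kept, b columns NULL.
- a row (book_id=3): matches 1 b row(s) → 1 output row(s).
Total: 7 matched + 2 padded = 9 rows.

9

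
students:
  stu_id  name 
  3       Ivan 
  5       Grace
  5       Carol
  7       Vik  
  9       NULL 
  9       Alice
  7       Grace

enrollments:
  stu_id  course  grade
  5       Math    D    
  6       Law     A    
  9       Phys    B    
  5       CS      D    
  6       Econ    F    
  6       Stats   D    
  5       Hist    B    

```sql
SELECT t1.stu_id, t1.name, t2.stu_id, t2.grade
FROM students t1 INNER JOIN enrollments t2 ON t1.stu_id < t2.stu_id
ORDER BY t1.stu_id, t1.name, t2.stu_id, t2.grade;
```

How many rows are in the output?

INNER JOIN keeps only pairs where the ON condition holds.
Matching on t1.stu_id < t2.stu_id.
Matched pairs: 17.
Total: 17 rows.

17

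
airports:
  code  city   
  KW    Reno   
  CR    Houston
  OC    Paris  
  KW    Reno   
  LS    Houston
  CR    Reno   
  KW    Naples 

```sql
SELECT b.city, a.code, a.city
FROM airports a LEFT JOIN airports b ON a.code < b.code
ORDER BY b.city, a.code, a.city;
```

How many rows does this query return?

18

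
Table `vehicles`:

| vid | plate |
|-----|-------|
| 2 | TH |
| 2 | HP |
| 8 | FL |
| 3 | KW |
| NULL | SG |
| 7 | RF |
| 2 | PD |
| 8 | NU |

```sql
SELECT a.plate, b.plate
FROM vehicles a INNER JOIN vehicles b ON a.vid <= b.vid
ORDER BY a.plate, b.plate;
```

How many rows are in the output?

INNER JOIN keeps only pairs where the ON condition holds.
Matching on a.vid <= b.vid. A NULL in a compared column never satisfies the condition.
- a (vid=2) pairs with 7 row(s) of b.
- a (vid=2) pairs with 7 row(s) of b.
- a (vid=8) pairs with 2 row(s) of b.
- a (vid=3) pairs with 4 row(s) of b.
- a (vid=NULL) has no partner → excluded.
- a (vid=7) pairs with 3 row(s) of b.
- a (vid=2) pairs with 7 row(s) of b.
- a (vid=8) pairs with 2 row(s) of b.
Total: 32 rows.

32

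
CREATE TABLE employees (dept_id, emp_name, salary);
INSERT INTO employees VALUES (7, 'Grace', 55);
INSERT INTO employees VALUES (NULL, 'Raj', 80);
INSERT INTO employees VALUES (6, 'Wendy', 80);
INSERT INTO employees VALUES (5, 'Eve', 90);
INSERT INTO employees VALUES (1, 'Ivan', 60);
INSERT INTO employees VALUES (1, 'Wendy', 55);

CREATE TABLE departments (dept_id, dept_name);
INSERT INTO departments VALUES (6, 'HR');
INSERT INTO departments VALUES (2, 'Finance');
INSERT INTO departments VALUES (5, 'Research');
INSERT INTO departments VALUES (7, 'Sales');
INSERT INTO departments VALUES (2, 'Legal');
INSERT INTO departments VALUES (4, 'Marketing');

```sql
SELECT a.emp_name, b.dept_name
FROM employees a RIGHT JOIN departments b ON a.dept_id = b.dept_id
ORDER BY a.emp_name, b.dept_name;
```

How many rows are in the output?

RIGHT JOIN keeps every row from `departments`; unmatched rows get NULL for `employees`'s columns.
Matching on a.dept_id = b.dept_id. A NULL in a compared column never satisfies the condition.
- a[0] dept_id=7 → 1 match(es) in b → 1 row(s).
- a[1] dept_id=NULL → no match.
- a[2] dept_id=6 → 1 match(es) in b → 1 row(s).
- a[3] dept_id=5 → 1 match(es) in b → 1 row(s).
- a[4] dept_id=1 → no match.
- a[5] dept_id=1 → no match.
- plus 3 unmatched b row(s), each kept with NULL a columns.
Total: 3 matched + 3 padded = 6 rows.

6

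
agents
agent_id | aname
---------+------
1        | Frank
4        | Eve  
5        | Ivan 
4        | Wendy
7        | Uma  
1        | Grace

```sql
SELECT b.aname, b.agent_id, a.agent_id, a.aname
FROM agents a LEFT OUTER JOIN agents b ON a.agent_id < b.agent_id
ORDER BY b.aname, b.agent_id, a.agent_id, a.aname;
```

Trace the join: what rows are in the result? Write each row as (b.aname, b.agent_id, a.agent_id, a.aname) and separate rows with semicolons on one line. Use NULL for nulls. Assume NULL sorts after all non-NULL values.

LEFT JOIN keeps every row from `agents a`; unmatched rows get NULL for `agents b`'s columns.
Matching on a.agent_id < b.agent_id.
- a row (agent_id=1): matches 4 b row(s) → 4 output row(s).
- a row (agent_id=4): matches 2 b row(s) → 2 output row(s).
- a row (agent_id=5): matches 1 b row(s) → 1 output row(s).
- a row (agent_id=4): matches 2 b row(s) → 2 output row(s).
- a row (agent_id=7): no match → kept, b columns NULL.
- a row (agent_id=1): matches 4 b row(s) → 4 output row(s).

(Eve, 4, 1, Frank); (Eve, 4, 1, Grace); (Ivan, 5, 1, Frank); (Ivan, 5, 1, Grace); (Ivan, 5, 4, Eve); (Ivan, 5, 4, Wendy); (Uma, 7, 1, Frank); (Uma, 7, 1, Grace); (Uma, 7, 4, Eve); (Uma, 7, 4, Wendy); (Uma, 7, 5, Ivan); (Wendy, 4, 1, Frank); (Wendy, 4, 1, Grace); (NULL, NULL, 7, Uma)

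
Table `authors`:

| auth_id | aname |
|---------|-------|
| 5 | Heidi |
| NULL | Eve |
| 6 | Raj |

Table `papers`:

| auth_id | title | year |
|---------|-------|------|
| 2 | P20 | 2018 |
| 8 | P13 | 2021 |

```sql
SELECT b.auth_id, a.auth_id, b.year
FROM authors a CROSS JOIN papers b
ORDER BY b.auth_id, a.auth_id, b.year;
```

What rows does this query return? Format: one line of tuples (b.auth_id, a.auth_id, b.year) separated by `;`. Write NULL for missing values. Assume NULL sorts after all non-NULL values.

CROSS JOIN pairs every row of `authors` with every row of `papers`: 3 × 2 = 6 rows.
After projecting and ordering:
b.auth_id | a.auth_id | b.year
2 | 5 | 2018
2 | 6 | 2018
2 | NULL | 2018
8 | 5 | 2021
8 | 6 | 2021
8 | NULL | 2021

(2, 5, 2018); (2, 6, 2018); (2, NULL, 2018); (8, 5, 2021); (8, 6, 2021); (8, NULL, 2021)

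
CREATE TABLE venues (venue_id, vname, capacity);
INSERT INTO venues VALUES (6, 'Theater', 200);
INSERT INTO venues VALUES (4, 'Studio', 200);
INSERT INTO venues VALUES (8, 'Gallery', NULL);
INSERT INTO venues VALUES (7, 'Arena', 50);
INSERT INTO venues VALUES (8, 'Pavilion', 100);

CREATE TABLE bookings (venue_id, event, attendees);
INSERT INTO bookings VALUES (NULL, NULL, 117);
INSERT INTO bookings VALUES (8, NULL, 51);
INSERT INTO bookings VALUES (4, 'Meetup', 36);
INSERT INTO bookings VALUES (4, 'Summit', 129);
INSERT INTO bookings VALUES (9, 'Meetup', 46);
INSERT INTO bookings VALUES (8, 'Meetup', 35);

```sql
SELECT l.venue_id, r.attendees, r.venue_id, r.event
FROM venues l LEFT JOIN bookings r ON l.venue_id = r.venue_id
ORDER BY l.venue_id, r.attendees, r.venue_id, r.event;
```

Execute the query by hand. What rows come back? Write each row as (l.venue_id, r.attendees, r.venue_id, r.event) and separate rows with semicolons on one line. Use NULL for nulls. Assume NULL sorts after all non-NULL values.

LEFT JOIN keeps every row from `venues`; unmatched rows get NULL for `bookings`'s columns.
Matching on l.venue_id = r.venue_id. A NULL in a compared column never satisfies the condition.
Matched pairs: 6; unmatched l rows kept: 2.

(4, 36, 4, Meetup); (4, 129, 4, Summit); (6, NULL, NULL, NULL); (7, NULL, NULL, NULL); (8, 35, 8, Meetup); (8, 35, 8, Meetup); (8, 51, 8, NULL); (8, 51, 8, NULL)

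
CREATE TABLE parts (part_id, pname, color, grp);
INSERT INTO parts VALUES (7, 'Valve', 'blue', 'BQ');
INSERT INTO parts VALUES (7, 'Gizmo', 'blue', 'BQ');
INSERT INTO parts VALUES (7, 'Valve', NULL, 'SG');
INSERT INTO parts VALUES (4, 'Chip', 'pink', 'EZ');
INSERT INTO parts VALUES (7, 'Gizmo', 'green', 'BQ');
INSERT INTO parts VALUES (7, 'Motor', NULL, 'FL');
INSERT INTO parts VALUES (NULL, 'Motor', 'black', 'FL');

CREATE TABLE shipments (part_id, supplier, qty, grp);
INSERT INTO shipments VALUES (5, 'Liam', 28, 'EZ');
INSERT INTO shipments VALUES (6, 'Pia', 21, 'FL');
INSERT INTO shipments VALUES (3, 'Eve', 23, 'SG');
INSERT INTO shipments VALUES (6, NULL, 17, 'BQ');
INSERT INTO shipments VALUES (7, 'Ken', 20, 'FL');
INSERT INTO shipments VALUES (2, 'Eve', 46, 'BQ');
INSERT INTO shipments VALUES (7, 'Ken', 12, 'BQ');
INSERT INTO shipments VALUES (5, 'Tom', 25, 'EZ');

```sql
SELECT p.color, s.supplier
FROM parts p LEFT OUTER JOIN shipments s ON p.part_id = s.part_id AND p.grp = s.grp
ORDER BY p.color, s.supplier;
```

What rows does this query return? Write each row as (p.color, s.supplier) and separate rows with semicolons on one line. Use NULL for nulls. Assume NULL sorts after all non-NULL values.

(black, NULL); (blue, Ken); (blue, Ken); (green, Ken); (pink, NULL); (NULL, Ken); (NULL, NULL)

LEFT JOIN keeps every row from `parts`; unmatched rows get NULL for `shipments`'s columns.
Matching on p.part_id = s.part_id AND p.grp = s.grp. A NULL in a compared column never satisfies the condition.
Matched pairs: 4; unmatched p rows kept: 3.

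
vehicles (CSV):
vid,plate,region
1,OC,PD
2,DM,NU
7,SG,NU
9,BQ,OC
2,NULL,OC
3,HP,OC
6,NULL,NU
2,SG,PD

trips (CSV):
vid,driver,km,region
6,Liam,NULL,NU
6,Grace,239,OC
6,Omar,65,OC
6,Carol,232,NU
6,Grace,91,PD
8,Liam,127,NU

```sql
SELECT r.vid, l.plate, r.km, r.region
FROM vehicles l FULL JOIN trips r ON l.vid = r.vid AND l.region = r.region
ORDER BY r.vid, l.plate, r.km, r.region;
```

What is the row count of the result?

13

FULL OUTER JOIN keeps every row from both sides; unmatched rows get NULL for the other side's columns.
Matching on l.vid = r.vid AND l.region = r.region.
Matched pairs: 2; unmatched l rows kept: 7; unmatched r rows kept: 4.
Total: 2 matched + 11 padded = 13 rows.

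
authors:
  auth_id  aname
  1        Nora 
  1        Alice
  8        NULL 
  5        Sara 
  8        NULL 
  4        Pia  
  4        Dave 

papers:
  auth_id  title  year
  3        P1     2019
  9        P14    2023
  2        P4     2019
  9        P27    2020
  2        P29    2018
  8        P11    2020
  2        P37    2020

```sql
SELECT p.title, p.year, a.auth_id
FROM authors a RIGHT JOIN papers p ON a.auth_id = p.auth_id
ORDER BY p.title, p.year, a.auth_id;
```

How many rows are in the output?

8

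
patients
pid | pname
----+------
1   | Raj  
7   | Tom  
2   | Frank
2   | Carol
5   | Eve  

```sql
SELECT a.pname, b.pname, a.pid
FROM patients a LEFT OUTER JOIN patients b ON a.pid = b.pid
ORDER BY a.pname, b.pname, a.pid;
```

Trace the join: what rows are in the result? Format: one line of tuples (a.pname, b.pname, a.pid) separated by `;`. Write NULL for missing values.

(Carol, Carol, 2); (Carol, Frank, 2); (Eve, Eve, 5); (Frank, Carol, 2); (Frank, Frank, 2); (Raj, Raj, 1); (Tom, Tom, 7)

LEFT JOIN keeps every row from `patients a`; unmatched rows get NULL for `patients b`'s columns.
Matching on a.pid = b.pid.
- a (pid=1) pairs with 1 row(s) of b.
- a (pid=7) pairs with 1 row(s) of b.
- a (pid=2) pairs with 2 row(s) of b.
- a (pid=2) pairs with 2 row(s) of b.
- a (pid=5) pairs with 1 row(s) of b.
After projecting and ordering:
a.pname | b.pname | a.pid
Carol | Carol | 2
Carol | Frank | 2
Eve | Eve | 5
Frank | Carol | 2
Frank | Frank | 2
Raj | Raj | 1
Tom | Tom | 7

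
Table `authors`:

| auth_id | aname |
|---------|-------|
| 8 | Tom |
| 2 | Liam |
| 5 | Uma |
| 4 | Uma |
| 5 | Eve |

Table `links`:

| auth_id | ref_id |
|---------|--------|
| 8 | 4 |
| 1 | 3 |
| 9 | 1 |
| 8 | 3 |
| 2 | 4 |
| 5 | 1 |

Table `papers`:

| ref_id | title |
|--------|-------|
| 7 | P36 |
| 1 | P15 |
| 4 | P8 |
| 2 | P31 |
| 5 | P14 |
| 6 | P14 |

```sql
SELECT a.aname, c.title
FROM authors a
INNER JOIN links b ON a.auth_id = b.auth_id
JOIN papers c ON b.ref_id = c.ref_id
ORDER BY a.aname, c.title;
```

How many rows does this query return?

4

Step 1 — a INNER JOIN b on auth_id → 5 row(s).
Then INNER JOIN `papers c` on ref_id: keep only rows whose b.ref_id appears in c.
Result: 4 row(s).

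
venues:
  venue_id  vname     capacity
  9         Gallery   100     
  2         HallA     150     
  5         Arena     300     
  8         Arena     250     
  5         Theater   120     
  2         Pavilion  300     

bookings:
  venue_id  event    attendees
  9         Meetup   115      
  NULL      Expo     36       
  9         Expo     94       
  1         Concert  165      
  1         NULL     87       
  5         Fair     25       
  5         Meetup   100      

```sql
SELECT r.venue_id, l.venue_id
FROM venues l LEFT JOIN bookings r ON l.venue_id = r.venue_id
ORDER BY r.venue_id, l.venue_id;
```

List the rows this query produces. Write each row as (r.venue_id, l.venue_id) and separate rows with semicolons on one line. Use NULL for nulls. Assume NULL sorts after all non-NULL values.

(5, 5); (5, 5); (5, 5); (5, 5); (9, 9); (9, 9); (NULL, 2); (NULL, 2); (NULL, 8)

LEFT JOIN keeps every row from `venues`; unmatched rows get NULL for `bookings`'s columns.
Matching on l.venue_id = r.venue_id. A NULL in a compared column never satisfies the condition.
Matched pairs: 6; unmatched l rows kept: 3.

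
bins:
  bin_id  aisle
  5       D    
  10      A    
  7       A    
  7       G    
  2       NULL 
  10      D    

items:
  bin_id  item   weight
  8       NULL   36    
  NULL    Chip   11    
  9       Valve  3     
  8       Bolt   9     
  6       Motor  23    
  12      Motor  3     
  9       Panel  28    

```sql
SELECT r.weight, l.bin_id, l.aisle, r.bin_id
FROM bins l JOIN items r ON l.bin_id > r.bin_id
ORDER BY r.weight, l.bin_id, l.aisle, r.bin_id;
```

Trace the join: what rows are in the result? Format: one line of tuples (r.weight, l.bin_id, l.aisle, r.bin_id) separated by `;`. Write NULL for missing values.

(3, 10, A, 9); (3, 10, D, 9); (9, 10, A, 8); (9, 10, D, 8); (23, 7, A, 6); (23, 7, G, 6); (23, 10, A, 6); (23, 10, D, 6); (28, 10, A, 9); (28, 10, D, 9); (36, 10, A, 8); (36, 10, D, 8)

INNER JOIN keeps only pairs where the ON condition holds.
Matching on l.bin_id > r.bin_id. A NULL in a compared column never satisfies the condition.
Matched pairs: 12.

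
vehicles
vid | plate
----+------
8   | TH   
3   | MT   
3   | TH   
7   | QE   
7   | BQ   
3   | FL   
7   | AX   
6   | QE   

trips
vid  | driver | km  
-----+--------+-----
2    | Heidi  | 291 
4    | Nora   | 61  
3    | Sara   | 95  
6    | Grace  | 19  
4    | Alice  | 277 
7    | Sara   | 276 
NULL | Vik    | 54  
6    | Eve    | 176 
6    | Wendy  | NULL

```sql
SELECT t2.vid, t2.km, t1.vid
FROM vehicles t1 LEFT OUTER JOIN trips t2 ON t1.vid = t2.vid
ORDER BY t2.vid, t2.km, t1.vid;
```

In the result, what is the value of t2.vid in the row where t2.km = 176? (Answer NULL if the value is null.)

6

LEFT JOIN keeps every row from `vehicles`; unmatched rows get NULL for `trips`'s columns.
Matching on t1.vid = t2.vid. A NULL in a compared column never satisfies the condition.
Matched pairs: 9; unmatched t1 rows kept: 1.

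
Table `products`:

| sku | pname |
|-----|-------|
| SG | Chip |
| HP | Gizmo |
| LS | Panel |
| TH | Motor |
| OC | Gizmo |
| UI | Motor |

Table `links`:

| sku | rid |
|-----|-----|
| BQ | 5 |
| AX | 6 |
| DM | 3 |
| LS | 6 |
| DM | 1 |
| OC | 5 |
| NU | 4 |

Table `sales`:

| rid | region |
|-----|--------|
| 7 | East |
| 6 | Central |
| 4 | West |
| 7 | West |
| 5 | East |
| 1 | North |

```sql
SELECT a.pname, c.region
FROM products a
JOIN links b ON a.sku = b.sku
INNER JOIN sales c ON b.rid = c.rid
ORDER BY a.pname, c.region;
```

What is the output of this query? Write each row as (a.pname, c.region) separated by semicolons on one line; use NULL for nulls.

(Gizmo, East); (Panel, Central)

Joins associate left-to-right: products INNER JOIN links on sku gives 2 intermediate row(s).
Then INNER JOIN `sales c` on rid: keep only rows whose b.rid appears in c.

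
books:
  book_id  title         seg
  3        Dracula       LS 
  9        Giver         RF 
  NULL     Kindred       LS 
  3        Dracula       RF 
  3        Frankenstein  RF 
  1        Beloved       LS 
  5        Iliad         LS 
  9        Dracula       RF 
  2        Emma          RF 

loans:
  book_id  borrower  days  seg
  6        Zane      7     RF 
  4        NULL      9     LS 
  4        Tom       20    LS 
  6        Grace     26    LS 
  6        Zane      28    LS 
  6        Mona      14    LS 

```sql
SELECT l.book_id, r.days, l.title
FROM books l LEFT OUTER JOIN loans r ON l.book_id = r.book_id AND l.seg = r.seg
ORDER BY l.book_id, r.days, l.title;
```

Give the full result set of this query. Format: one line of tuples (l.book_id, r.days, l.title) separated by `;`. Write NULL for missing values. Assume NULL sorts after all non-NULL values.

(1, NULL, Beloved); (2, NULL, Emma); (3, NULL, Dracula); (3, NULL, Dracula); (3, NULL, Frankenstein); (5, NULL, Iliad); (9, NULL, Dracula); (9, NULL, Giver); (NULL, NULL, Kindred)

LEFT JOIN keeps every row from `books`; unmatched rows get NULL for `loans`'s columns.
Matching on l.book_id = r.book_id AND l.seg = r.seg. A NULL in a compared column never satisfies the condition.
Matched pairs: 0; unmatched l rows kept: 9.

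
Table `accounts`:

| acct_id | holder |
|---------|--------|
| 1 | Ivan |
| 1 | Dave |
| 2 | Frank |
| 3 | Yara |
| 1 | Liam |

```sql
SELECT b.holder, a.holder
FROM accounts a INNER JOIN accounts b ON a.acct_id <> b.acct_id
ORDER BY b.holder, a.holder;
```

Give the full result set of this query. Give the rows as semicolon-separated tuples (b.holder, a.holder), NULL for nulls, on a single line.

(Dave, Frank); (Dave, Yara); (Frank, Dave); (Frank, Ivan); (Frank, Liam); (Frank, Yara); (Ivan, Frank); (Ivan, Yara); (Liam, Frank); (Liam, Yara); (Yara, Dave); (Yara, Frank); (Yara, Ivan); (Yara, Liam)

INNER JOIN keeps only pairs where the ON condition holds.
Matching on a.acct_id <> b.acct_id.
- a (acct_id=1) pairs with 2 row(s) of b.
- a (acct_id=1) pairs with 2 row(s) of b.
- a (acct_id=2) pairs with 4 row(s) of b.
- a (acct_id=3) pairs with 4 row(s) of b.
- a (acct_id=1) pairs with 2 row(s) of b.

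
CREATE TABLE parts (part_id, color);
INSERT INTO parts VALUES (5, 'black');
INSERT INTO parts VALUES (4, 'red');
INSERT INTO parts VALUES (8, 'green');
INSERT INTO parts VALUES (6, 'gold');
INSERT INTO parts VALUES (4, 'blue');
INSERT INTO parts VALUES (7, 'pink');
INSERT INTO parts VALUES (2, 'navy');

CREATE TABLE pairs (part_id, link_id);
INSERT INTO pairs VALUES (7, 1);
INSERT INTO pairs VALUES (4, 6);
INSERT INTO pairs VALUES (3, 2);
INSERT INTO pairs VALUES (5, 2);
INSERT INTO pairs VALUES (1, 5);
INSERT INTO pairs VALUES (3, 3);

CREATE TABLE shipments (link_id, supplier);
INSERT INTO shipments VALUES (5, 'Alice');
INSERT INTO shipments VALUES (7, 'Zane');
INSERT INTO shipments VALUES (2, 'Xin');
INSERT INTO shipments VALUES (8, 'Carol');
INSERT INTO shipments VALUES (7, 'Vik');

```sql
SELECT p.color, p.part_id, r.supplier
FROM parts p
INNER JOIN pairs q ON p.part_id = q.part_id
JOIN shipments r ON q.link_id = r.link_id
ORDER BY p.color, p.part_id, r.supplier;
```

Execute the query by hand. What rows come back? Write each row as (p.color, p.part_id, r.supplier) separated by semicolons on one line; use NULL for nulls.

(black, 5, Xin)

Evaluate left to right. First `parts p INNER JOIN pairs q` on part_id: 4 row(s).
Then INNER JOIN `shipments r` on link_id: keep only rows whose q.link_id appears in r.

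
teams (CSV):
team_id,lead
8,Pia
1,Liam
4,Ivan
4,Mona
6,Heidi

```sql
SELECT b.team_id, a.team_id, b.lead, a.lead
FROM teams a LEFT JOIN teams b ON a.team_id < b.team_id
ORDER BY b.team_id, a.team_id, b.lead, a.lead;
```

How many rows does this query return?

LEFT JOIN keeps every row from `teams a`; unmatched rows get NULL for `teams b`'s columns.
Matching on a.team_id < b.team_id.
- team_id=8: no b row matches, row kept with b columns NULL.
- team_id=1: 4 matching b row(s), so 4 row(s) emitted.
- team_id=4: 2 matching b row(s), so 2 row(s) emitted.
- team_id=4: 2 matching b row(s), so 2 row(s) emitted.
- team_id=6: 1 matching b row(s), so 1 row(s) emitted.
Total: 9 matched + 1 padded = 10 rows.

10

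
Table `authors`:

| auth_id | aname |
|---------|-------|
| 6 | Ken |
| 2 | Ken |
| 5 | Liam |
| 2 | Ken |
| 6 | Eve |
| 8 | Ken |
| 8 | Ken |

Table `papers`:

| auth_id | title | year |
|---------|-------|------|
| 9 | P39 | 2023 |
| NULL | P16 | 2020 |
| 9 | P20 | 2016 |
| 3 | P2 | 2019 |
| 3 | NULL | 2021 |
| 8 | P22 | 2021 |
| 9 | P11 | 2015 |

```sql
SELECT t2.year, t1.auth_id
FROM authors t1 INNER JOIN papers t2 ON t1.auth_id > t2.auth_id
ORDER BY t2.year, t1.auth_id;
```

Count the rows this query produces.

10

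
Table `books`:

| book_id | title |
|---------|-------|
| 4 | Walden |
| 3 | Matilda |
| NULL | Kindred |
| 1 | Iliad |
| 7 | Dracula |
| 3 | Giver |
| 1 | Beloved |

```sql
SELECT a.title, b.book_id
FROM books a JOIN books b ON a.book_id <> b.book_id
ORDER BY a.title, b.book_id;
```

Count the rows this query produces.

26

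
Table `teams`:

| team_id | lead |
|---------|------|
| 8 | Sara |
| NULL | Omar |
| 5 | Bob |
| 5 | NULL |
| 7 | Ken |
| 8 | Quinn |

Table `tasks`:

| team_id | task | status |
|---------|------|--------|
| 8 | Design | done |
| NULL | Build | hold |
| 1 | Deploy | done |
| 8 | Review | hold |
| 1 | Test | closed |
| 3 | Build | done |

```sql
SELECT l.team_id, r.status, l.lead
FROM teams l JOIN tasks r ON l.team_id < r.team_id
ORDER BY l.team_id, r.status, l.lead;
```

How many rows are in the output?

6

INNER JOIN keeps only pairs where the ON condition holds.
Matching on l.team_id < r.team_id. A NULL in a compared column never satisfies the condition.
- l (team_id=8) has no partner → excluded.
- l (team_id=NULL) has no partner → excluded.
- l (team_id=5) pairs with 2 row(s) of r.
- l (team_id=5) pairs with 2 row(s) of r.
- l (team_id=7) pairs with 2 row(s) of r.
- l (team_id=8) has no partner → excluded.
Total: 6 rows.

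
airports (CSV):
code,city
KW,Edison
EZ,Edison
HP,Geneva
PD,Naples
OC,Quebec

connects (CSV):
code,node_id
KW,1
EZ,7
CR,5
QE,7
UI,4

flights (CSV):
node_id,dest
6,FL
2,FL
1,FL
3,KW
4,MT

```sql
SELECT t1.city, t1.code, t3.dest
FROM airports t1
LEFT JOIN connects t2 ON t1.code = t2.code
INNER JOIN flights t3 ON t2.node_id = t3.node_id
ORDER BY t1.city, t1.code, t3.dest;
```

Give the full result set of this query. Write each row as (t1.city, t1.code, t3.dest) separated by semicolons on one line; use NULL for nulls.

Evaluate left to right. First `airports t1 LEFT JOIN connects t2` on code: 5 row(s).
Then INNER JOIN `flights t3` on node_id: keep only rows whose t2.node_id appears in t3.

(Edison, KW, FL)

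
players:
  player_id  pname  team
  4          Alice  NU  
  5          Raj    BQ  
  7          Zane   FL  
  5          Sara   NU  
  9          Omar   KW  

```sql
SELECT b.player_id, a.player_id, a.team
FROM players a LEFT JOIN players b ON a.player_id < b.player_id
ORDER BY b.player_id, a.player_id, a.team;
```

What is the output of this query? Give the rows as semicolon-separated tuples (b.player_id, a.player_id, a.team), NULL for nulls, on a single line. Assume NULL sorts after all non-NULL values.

(5, 4, NU); (5, 4, NU); (7, 4, NU); (7, 5, BQ); (7, 5, NU); (9, 4, NU); (9, 5, BQ); (9, 5, NU); (9, 7, FL); (NULL, 9, KW)

LEFT JOIN keeps every row from `players a`; unmatched rows get NULL for `players b`'s columns.
Matching on a.player_id < b.player_id.
- a (player_id=4) pairs with 4 row(s) of b.
- a (player_id=5) pairs with 2 row(s) of b.
- a (player_id=7) pairs with 1 row(s) of b.
- a (player_id=5) pairs with 2 row(s) of b.
- a (player_id=9) has no partner → padded with NULL.
After projecting and ordering:
b.player_id | a.player_id | a.team
5 | 4 | NU
5 | 4 | NU
7 | 4 | NU
7 | 5 | BQ
7 | 5 | NU
9 | 4 | NU
9 | 5 | BQ
9 | 5 | NU
9 | 7 | FL
NULL | 9 | KW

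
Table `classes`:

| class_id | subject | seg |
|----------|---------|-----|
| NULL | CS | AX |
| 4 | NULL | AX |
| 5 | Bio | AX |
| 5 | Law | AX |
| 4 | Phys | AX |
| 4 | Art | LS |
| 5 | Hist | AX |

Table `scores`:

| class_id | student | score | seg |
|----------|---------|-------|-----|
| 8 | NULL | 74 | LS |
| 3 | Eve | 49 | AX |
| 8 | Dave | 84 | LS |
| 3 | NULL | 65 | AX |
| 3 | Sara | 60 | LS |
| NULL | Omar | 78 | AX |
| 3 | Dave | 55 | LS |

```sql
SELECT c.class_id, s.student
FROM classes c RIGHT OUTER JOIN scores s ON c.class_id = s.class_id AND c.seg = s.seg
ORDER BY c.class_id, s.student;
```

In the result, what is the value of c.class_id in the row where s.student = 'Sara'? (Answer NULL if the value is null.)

NULL

RIGHT JOIN keeps every row from `scores`; unmatched rows get NULL for `classes`'s columns.
Matching on c.class_id = s.class_id AND c.seg = s.seg. A NULL in a compared column never satisfies the condition.
Matched pairs: 0; unmatched s rows kept: 7.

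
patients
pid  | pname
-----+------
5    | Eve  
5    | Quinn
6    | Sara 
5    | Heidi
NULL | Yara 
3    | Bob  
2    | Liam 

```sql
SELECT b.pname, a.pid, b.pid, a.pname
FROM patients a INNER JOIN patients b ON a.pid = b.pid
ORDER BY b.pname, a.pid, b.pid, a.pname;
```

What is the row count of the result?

INNER JOIN keeps only pairs where the ON condition holds.
Matching on a.pid = b.pid. A NULL in a compared column never satisfies the condition.
Matched pairs: 12.
Total: 12 rows.

12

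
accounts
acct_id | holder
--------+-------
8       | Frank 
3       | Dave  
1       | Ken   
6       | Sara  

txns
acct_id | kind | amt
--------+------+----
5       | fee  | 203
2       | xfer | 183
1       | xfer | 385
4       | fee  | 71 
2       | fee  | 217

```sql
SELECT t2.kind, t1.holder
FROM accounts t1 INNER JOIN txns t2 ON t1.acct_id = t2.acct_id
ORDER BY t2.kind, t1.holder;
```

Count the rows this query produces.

1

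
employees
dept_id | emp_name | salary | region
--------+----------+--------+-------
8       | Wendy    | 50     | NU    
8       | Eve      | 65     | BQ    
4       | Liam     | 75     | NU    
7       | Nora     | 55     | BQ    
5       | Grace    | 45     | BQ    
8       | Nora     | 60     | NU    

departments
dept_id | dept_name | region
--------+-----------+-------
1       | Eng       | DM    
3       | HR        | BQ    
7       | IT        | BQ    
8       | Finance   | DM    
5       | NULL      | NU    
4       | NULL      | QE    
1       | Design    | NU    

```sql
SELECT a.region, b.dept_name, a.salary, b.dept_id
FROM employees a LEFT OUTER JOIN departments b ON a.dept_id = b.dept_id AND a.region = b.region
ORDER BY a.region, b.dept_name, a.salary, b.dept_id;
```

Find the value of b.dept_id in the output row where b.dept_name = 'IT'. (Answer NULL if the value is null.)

LEFT JOIN keeps every row from `employees`; unmatched rows get NULL for `departments`'s columns.
Matching on a.dept_id = b.dept_id AND a.region = b.region.
- dept_id=8, region=NU: no b row matches, row kept with b columns NULL.
- dept_id=8, region=BQ: no b row matches, row kept with b columns NULL.
- dept_id=4, region=NU: no b row matches, row kept with b columns NULL.
- dept_id=7, region=BQ: 1 matching b row(s), so 1 row(s) emitted.
- dept_id=5, region=BQ: no b row matches, row kept with b columns NULL.
- dept_id=8, region=NU: no b row matches, row kept with b columns NULL.

7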